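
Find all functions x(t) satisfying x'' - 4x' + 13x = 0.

Characteristic equation r² - 4r + 13 = 0 has discriminant (-4)² - 4·(13) = -36 < 0, so r = 2 ± 3i.
Hence x_h = C1*cos(3*t)*exp(2*t) + C2*exp(2*t)*sin(3*t).

x = C1*cos(3*t)*exp(2*t) + C2*exp(2*t)*sin(3*t)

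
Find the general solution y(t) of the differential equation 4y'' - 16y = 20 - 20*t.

Divide through by 4: y'' - 4y = 5 - 5*t.
Characteristic equation r² - 4 = 0 factors as (r + 2)(r - 2) = 0, so r = -2, 2.
Hence y_h = C1*exp(-2*t) + C2*exp(2*t).
For the particular solution try y_p = A0 + A1*t. Substituting and matching coefficients of each power of t gives A0 = -5/4, A1 = 5/4, so y_p = -5/4 + 5*t/4.

y = -5/4 + 5*t/4 + C1*exp(-2*t) + C2*exp(2*t)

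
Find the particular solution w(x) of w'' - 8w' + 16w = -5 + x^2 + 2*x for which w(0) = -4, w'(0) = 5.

w = -29/128 - 483*exp(4*x)/128 + x**2/16 + 3*x/16 + 637*x*exp(4*x)/32

Characteristic equation r² - 8r + 16 = 0 has discriminant (-8)² - 4·(16) = 0, so r = 4 is a repeated root.
Hence w_h = (C1 + C2*x)*exp(4*x).
For the particular solution try w_p = A0 + A1*x + A2*x^2. Substituting and matching coefficients of each power of x gives A0 = -29/128, A1 = 3/16, A2 = 1/16, so w_p = -29/128 + x^2/16 + 3*x/16.
General solution: w = -29/128 + x^2/16 + 3*x/16 + C1*exp(4*x) + C2*x*exp(4*x).
Apply the initial conditions: w(0) = -29/128 + C1 = -4 and w'(0) = 3/16 + C2 + 4*C1 = 5. Solving gives C1 = -483/128, C2 = 637/32.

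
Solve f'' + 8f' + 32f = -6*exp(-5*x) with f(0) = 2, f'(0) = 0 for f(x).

Characteristic equation r² + 8r + 32 = 0 has discriminant (8)² - 4·(32) = -64 < 0, so r = -4 ± 4i.
Hence f_h = C1*cos(4*x)*exp(-4*x) + C2*exp(-4*x)*sin(4*x).
Try f_p = A*exp(-5*x). Substituting into the equation and dividing by exp(-5*x) gives A = -6/17, so f_p = -6*exp(-5*x)/17.
General solution: f = -6*exp(-5*x)/17 + C1*cos(4*x)*exp(-4*x) + C2*exp(-4*x)*sin(4*x).
Apply the initial conditions: f(0) = -6/17 + C1 = 2 and f'(0) = 30/17 - 4*C1 + 4*C2 = 0. Solving gives C1 = 40/17, C2 = 65/34.

f = -6*exp(-5*x)/17 + 40*cos(4*x)*exp(-4*x)/17 + 65*exp(-4*x)*sin(4*x)/34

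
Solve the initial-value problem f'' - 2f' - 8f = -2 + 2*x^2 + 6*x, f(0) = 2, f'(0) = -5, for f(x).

Characteristic equation r² - 2r - 8 = 0 factors as (r + 2)(r - 4) = 0, so r = -2, 4.
Hence f_h = C1*exp(-2*x) + C2*exp(4*x).
For the particular solution try f_p = A0 + A1*x + A2*x^2. Substituting and matching coefficients of each power of x gives A0 = 11/32, A1 = -5/8, A2 = -1/4, so f_p = 11/32 - 5*x/8 - x^2/4.
General solution: f = 11/32 - 5*x/8 - x^2/4 + C1*exp(-2*x) + C2*exp(4*x).
Apply the initial conditions: f(0) = 11/32 + C1 + C2 = 2 and f'(0) = -5/8 - 2*C1 + 4*C2 = -5. Solving gives C1 = 11/6, C2 = -17/96.

f = 11/32 - 17*exp(4*x)/96 - 5*x/8 - x**2/4 + 11*exp(-2*x)/6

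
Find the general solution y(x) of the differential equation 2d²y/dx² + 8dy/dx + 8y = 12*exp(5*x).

Divide through by 2: y'' + 4y' + 4y = 6*exp(5*x).
Characteristic equation r² + 4r + 4 = 0 has discriminant (4)² - 4·(4) = 0, so r = -2 is a repeated root.
Hence y_h = (C1 + C2*x)*exp(-2*x).
Try y_p = A*exp(5*x). Substituting into the equation and dividing by exp(5*x) gives A = 6/49, so y_p = 6*exp(5*x)/49.

y = 6*exp(5*x)/49 + C1*exp(-2*x) + C2*x*exp(-2*x)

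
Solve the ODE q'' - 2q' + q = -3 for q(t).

q = -3 + C1*exp(t) + C2*t*exp(t)

Characteristic equation r² - 2r + 1 = 0 has discriminant (-2)² - 4·(1) = 0, so r = 1 is a repeated root.
Hence q_h = (C1 + C2*t)*exp(t).
For the particular solution try q_p = A0. Substituting and matching coefficients of each power of t gives A0 = -3, so q_p = -3.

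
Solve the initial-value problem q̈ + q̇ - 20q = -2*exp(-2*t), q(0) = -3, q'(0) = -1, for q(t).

q = -49*exp(4*t)/27 - 35*exp(-5*t)/27 + exp(-2*t)/9

Characteristic equation r² + r - 20 = 0 factors as (r + 5)(r - 4) = 0, so r = -5, 4.
Hence q_h = C1*exp(-5*t) + C2*exp(4*t).
Try q_p = A*exp(-2*t). Substituting into the equation and dividing by exp(-2*t) gives A = 1/9, so q_p = exp(-2*t)/9.
General solution: q = exp(-2*t)/9 + C1*exp(-5*t) + C2*exp(4*t).
Apply the initial conditions: q(0) = 1/9 + C1 + C2 = -3 and q'(0) = -2/9 - 5*C1 + 4*C2 = -1. Solving gives C1 = -35/27, C2 = -49/27.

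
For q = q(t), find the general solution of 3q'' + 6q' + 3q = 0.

q = C1*exp(-t) + C2*t*exp(-t)

Divide through by 3: q'' + 2q' + q = 0.
Characteristic equation r² + 2r + 1 = 0 has discriminant (2)² - 4·(1) = 0, so r = -1 is a repeated root.
Hence q_h = (C1 + C2*t)*exp(-t).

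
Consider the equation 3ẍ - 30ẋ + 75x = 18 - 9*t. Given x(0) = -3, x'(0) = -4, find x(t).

Divide through by 3: x'' - 10x' + 25x = 6 - 3*t.
Characteristic equation r² - 10r + 25 = 0 has discriminant (-10)² - 4·(25) = 0, so r = 5 is a repeated root.
Hence x_h = (C1 + C2*t)*exp(5*t).
For the particular solution try x_p = A0 + A1*t. Substituting and matching coefficients of each power of t gives A0 = 24/125, A1 = -3/25, so x_p = 24/125 - 3*t/25.
General solution: x = 24/125 - 3*t/25 + C1*exp(5*t) + C2*t*exp(5*t).
Apply the initial conditions: x(0) = 24/125 + C1 = -3 and x'(0) = -3/25 + C2 + 5*C1 = -4. Solving gives C1 = -399/125, C2 = 302/25.

x = 24/125 - 399*exp(5*t)/125 - 3*t/25 + 302*t*exp(5*t)/25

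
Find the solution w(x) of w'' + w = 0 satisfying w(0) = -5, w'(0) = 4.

w = -5*cos(x) + 4*sin(x)

Characteristic equation r² + 1 = 0 has discriminant (0)² - 4·(1) = -4 < 0, so r = ± i.
Hence w_h = C1*cos(x) + C2*sin(x).
Apply the initial conditions: w(0) = C1 = -5 and w'(0) = C2 = 4. Solving gives C1 = -5, C2 = 4.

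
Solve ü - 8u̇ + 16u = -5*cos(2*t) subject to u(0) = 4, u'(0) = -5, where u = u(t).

Characteristic equation r² - 8r + 16 = 0 has discriminant (-8)² - 4·(16) = 0, so r = 4 is a repeated root.
Hence u_h = (C1 + C2*t)*exp(4*t).
Try u_p = A*cos(2*t) + B*sin(2*t). Substituting and equating the coefficients of cos(2t) and sin(2t) gives A = -3/20, B = 1/5, so u_p = -3*cos(2*t)/20 + sin(2*t)/5.
General solution: u = -3*cos(2*t)/20 + sin(2*t)/5 + C1*exp(4*t) + C2*t*exp(4*t).
Apply the initial conditions: u(0) = -3/20 + C1 = 4 and u'(0) = 2/5 + C2 + 4*C1 = -5. Solving gives C1 = 83/20, C2 = -22.

u = -3*cos(2*t)/20 + sin(2*t)/5 + 83*exp(4*t)/20 - 22*t*exp(4*t)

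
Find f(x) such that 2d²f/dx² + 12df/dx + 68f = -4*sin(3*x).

Divide through by 2: f'' + 6f' + 34f = -2*sin(3*x).
Characteristic equation r² + 6r + 34 = 0 has discriminant (6)² - 4·(34) = -100 < 0, so r = -3 ± 5i.
Hence f_h = C1*cos(5*x)*exp(-3*x) + C2*exp(-3*x)*sin(5*x).
Try f_p = A*cos(3*x) + B*sin(3*x). Substituting and equating the coefficients of cos(3x) and sin(3x) gives A = 36/949, B = -50/949, so f_p = -50*sin(3*x)/949 + 36*cos(3*x)/949.

f = -50*sin(3*x)/949 + 36*cos(3*x)/949 + C1*cos(5*x)*exp(-3*x) + C2*exp(-3*x)*sin(5*x)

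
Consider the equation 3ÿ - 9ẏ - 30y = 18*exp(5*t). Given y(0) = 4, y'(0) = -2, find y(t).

Divide through by 3: y'' - 3y' - 10y = 6*exp(5*t).
Characteristic equation r² - 3r - 10 = 0 factors as (r - 5)(r + 2) = 0, so r = 5, -2.
Hence y_h = C1*exp(5*t) + C2*exp(-2*t).
Since exp(5*t) solves the homogeneous equation (r = 5 is a root of multiplicity 1), multiply the trial by t. Try y_p = A*t*exp(5*t). Substituting into the equation and dividing by exp(5*t) gives A = 6/7, so y_p = 6*t*exp(5*t)/7.
General solution: y = C1*exp(5*t) + C2*exp(-2*t) + 6*t*exp(5*t)/7.
Apply the initial conditions: y(0) = C1 + C2 = 4 and y'(0) = 6/7 - 2*C2 + 5*C1 = -2. Solving gives C1 = 36/49, C2 = 160/49.

y = 36*exp(5*t)/49 + 160*exp(-2*t)/49 + 6*t*exp(5*t)/7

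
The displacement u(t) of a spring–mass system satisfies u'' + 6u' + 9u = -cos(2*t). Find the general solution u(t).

Characteristic equation r² + 6r + 9 = 0 has discriminant (6)² - 4·(9) = 0, so r = -3 is a repeated root.
Hence u_h = (C1 + C2*t)*exp(-3*t).
Try u_p = A*cos(2*t) + B*sin(2*t). Substituting and equating the coefficients of cos(2t) and sin(2t) gives A = -5/169, B = -12/169, so u_p = -12*sin(2*t)/169 - 5*cos(2*t)/169.

u = -12*sin(2*t)/169 - 5*cos(2*t)/169 + C1*exp(-3*t) + C2*t*exp(-3*t)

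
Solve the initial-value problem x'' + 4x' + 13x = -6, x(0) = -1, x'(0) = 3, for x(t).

Characteristic equation r² + 4r + 13 = 0 has discriminant (4)² - 4·(13) = -36 < 0, so r = -2 ± 3i.
Hence x_h = C1*cos(3*t)*exp(-2*t) + C2*exp(-2*t)*sin(3*t).
For the particular solution try x_p = A0. Substituting and matching coefficients of each power of t gives A0 = -6/13, so x_p = -6/13.
General solution: x = -6/13 + C1*cos(3*t)*exp(-2*t) + C2*exp(-2*t)*sin(3*t).
Apply the initial conditions: x(0) = -6/13 + C1 = -1 and x'(0) = -2*C1 + 3*C2 = 3. Solving gives C1 = -7/13, C2 = 25/39.

x = -6/13 - 7*cos(3*t)*exp(-2*t)/13 + 25*exp(-2*t)*sin(3*t)/39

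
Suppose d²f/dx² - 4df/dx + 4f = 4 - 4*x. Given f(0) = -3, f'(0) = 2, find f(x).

f = -x - 3*exp(2*x) + 9*x*exp(2*x)

Characteristic equation r² - 4r + 4 = 0 has discriminant (-4)² - 4·(4) = 0, so r = 2 is a repeated root.
Hence f_h = (C1 + C2*x)*exp(2*x).
For the particular solution try f_p = A0 + A1*x. Substituting and matching coefficients of each power of x gives A0 = 0, A1 = -1, so f_p = -x.
General solution: f = -x + C1*exp(2*x) + C2*x*exp(2*x).
Apply the initial conditions: f(0) = C1 = -3 and f'(0) = -1 + C2 + 2*C1 = 2. Solving gives C1 = -3, C2 = 9.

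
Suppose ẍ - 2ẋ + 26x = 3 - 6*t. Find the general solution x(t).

Characteristic equation r² - 2r + 26 = 0 has discriminant (-2)² - 4·(26) = -100 < 0, so r = 1 ± 5i.
Hence x_h = C1*cos(5*t)*exp(t) + C2*exp(t)*sin(5*t).
For the particular solution try x_p = A0 + A1*t. Substituting and matching coefficients of each power of t gives A0 = 33/338, A1 = -3/13, so x_p = 33/338 - 3*t/13.

x = 33/338 - 3*t/13 + C1*cos(5*t)*exp(t) + C2*exp(t)*sin(5*t)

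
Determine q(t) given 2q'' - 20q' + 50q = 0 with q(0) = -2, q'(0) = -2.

Divide through by 2: q'' - 10q' + 25q = 0.
Characteristic equation r² - 10r + 25 = 0 has discriminant (-10)² - 4·(25) = 0, so r = 5 is a repeated root.
Hence q_h = (C1 + C2*t)*exp(5*t).
Apply the initial conditions: q(0) = C1 = -2 and q'(0) = C2 + 5*C1 = -2. Solving gives C1 = -2, C2 = 8.

q = -2*exp(5*t) + 8*t*exp(5*t)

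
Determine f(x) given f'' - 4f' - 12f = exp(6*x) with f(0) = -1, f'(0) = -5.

f = -57*exp(6*x)/64 - 7*exp(-2*x)/64 + x*exp(6*x)/8

Characteristic equation r² - 4r - 12 = 0 factors as (r - 6)(r + 2) = 0, so r = 6, -2.
Hence f_h = C1*exp(6*x) + C2*exp(-2*x).
Since exp(6*x) solves the homogeneous equation (r = 6 is a root of multiplicity 1), multiply the trial by x. Try f_p = A*x*exp(6*x). Substituting into the equation and dividing by exp(6*x) gives A = 1/8, so f_p = x*exp(6*x)/8.
General solution: f = C1*exp(6*x) + C2*exp(-2*x) + x*exp(6*x)/8.
Apply the initial conditions: f(0) = C1 + C2 = -1 and f'(0) = 1/8 - 2*C2 + 6*C1 = -5. Solving gives C1 = -57/64, C2 = -7/64.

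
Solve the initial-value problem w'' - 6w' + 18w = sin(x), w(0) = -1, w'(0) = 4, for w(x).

Characteristic equation r² - 6r + 18 = 0 has discriminant (-6)² - 4·(18) = -36 < 0, so r = 3 ± 3i.
Hence w_h = C1*cos(3*x)*exp(3*x) + C2*exp(3*x)*sin(3*x).
Try w_p = A*cos(x) + B*sin(x). Substituting and equating the coefficients of cos(x) and sin(x) gives A = 6/325, B = 17/325, so w_p = 6*cos(x)/325 + 17*sin(x)/325.
General solution: w = 6*cos(x)/325 + 17*sin(x)/325 + C1*cos(3*x)*exp(3*x) + C2*exp(3*x)*sin(3*x).
Apply the initial conditions: w(0) = 6/325 + C1 = -1 and w'(0) = 17/325 + 3*C1 + 3*C2 = 4. Solving gives C1 = -331/325, C2 = 2276/975.

w = 6*cos(x)/325 + 17*sin(x)/325 - 331*cos(3*x)*exp(3*x)/325 + 2276*exp(3*x)*sin(3*x)/975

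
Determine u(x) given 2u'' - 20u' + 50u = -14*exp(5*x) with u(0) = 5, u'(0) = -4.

Divide through by 2: u'' - 10u' + 25u = -7*exp(5*x).
Characteristic equation r² - 10r + 25 = 0 has discriminant (-10)² - 4·(25) = 0, so r = 5 is a repeated root.
Hence u_h = (C1 + C2*x)*exp(5*x).
Since exp(5*x) solves the homogeneous equation (r = 5 is a root of multiplicity 2), multiply the trial by x^2. Try u_p = A*x^2*exp(5*x). Substituting into the equation and dividing by exp(5*x) gives A = -7/2, so u_p = -7*x^2*exp(5*x)/2.
General solution: u = C1*exp(5*x) - 7*x^2*exp(5*x)/2 + C2*x*exp(5*x).
Apply the initial conditions: u(0) = C1 = 5 and u'(0) = C2 + 5*C1 = -4. Solving gives C1 = 5, C2 = -29.

u = 5*exp(5*x) - 29*x*exp(5*x) - 7*x**2*exp(5*x)/2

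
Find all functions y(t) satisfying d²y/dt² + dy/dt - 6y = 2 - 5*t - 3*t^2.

y = t + t**2/2 + C1*exp(2*t) + C2*exp(-3*t)

Characteristic equation r² + r - 6 = 0 factors as (r - 2)(r + 3) = 0, so r = 2, -3.
Hence y_h = C1*exp(2*t) + C2*exp(-3*t).
For the particular solution try y_p = A0 + A1*t + A2*t^2. Substituting and matching coefficients of each power of t gives A0 = 0, A1 = 1, A2 = 1/2, so y_p = t + t^2/2.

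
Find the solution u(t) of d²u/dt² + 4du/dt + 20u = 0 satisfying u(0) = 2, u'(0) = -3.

Characteristic equation r² + 4r + 20 = 0 has discriminant (4)² - 4·(20) = -64 < 0, so r = -2 ± 4i.
Hence u_h = C1*cos(4*t)*exp(-2*t) + C2*exp(-2*t)*sin(4*t).
Apply the initial conditions: u(0) = C1 = 2 and u'(0) = -2*C1 + 4*C2 = -3. Solving gives C1 = 2, C2 = 1/4.

u = 2*cos(4*t)*exp(-2*t) + exp(-2*t)*sin(4*t)/4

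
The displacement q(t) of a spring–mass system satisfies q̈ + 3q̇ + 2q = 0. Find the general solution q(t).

Characteristic equation r² + 3r + 2 = 0 factors as (r + 1)(r + 2) = 0, so r = -1, -2.
Hence q_h = C1*exp(-t) + C2*exp(-2*t).

q = C1*exp(-t) + C2*exp(-2*t)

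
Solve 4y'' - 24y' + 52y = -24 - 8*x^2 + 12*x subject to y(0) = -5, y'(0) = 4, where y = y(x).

Divide through by 4: y'' - 6y' + 13y = -6 - 2*x^2 + 3*x.
Characteristic equation r² - 6r + 13 = 0 has discriminant (-6)² - 4·(13) = -16 < 0, so r = 3 ± 2i.
Hence y_h = C1*cos(2*x)*exp(3*x) + C2*exp(3*x)*sin(2*x).
For the particular solution try y_p = A0 + A1*x + A2*x^2. Substituting and matching coefficients of each power of x gives A0 = -872/2197, A1 = 15/169, A2 = -2/13, so y_p = -872/2197 - 2*x^2/13 + 15*x/169.
General solution: y = -872/2197 - 2*x^2/13 + 15*x/169 + C1*cos(2*x)*exp(3*x) + C2*exp(3*x)*sin(2*x).
Apply the initial conditions: y(0) = -872/2197 + C1 = -5 and y'(0) = 15/169 + 2*C2 + 3*C1 = 4. Solving gives C1 = -10113/2197, C2 = 19466/2197.

y = -872/2197 - 2*x**2/13 + 15*x/169 - 10113*cos(2*x)*exp(3*x)/2197 + 19466*exp(3*x)*sin(2*x)/2197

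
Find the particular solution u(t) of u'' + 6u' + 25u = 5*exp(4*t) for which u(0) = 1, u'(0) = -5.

u = exp(4*t)/13 - 33*exp(-3*t)*sin(4*t)/52 + 12*cos(4*t)*exp(-3*t)/13

Characteristic equation r² + 6r + 25 = 0 has discriminant (6)² - 4·(25) = -64 < 0, so r = -3 ± 4i.
Hence u_h = C1*cos(4*t)*exp(-3*t) + C2*exp(-3*t)*sin(4*t).
Try u_p = A*exp(4*t). Substituting into the equation and dividing by exp(4*t) gives A = 1/13, so u_p = exp(4*t)/13.
General solution: u = exp(4*t)/13 + C1*cos(4*t)*exp(-3*t) + C2*exp(-3*t)*sin(4*t).
Apply the initial conditions: u(0) = 1/13 + C1 = 1 and u'(0) = 4/13 - 3*C1 + 4*C2 = -5. Solving gives C1 = 12/13, C2 = -33/52.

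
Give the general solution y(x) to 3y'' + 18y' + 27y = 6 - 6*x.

y = 10/27 - 2*x/9 + C1*exp(-3*x) + C2*x*exp(-3*x)

Divide through by 3: y'' + 6y' + 9y = 2 - 2*x.
Characteristic equation r² + 6r + 9 = 0 has discriminant (6)² - 4·(9) = 0, so r = -3 is a repeated root.
Hence y_h = (C1 + C2*x)*exp(-3*x).
For the particular solution try y_p = A0 + A1*x. Substituting and matching coefficients of each power of x gives A0 = 10/27, A1 = -2/9, so y_p = 10/27 - 2*x/9.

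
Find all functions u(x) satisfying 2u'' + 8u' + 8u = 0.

u = C1*exp(-2*x) + C2*x*exp(-2*x)

Divide through by 2: u'' + 4u' + 4u = 0.
Characteristic equation r² + 4r + 4 = 0 has discriminant (4)² - 4·(4) = 0, so r = -2 is a repeated root.
Hence u_h = (C1 + C2*x)*exp(-2*x).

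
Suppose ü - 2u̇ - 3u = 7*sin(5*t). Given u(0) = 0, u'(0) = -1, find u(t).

u = -49*sin(5*t)/221 - 9*exp(-t)/104 + exp(3*t)/136 + 35*cos(5*t)/442

Characteristic equation r² - 2r - 3 = 0 factors as (r + 1)(r - 3) = 0, so r = -1, 3.
Hence u_h = C1*exp(-t) + C2*exp(3*t).
Try u_p = A*cos(5*t) + B*sin(5*t). Substituting and equating the coefficients of cos(5t) and sin(5t) gives A = 35/442, B = -49/221, so u_p = -49*sin(5*t)/221 + 35*cos(5*t)/442.
General solution: u = -49*sin(5*t)/221 + 35*cos(5*t)/442 + C1*exp(-t) + C2*exp(3*t).
Apply the initial conditions: u(0) = 35/442 + C1 + C2 = 0 and u'(0) = -245/221 - C1 + 3*C2 = -1. Solving gives C1 = -9/104, C2 = 1/136.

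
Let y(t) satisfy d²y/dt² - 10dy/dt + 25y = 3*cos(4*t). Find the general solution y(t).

Characteristic equation r² - 10r + 25 = 0 has discriminant (-10)² - 4·(25) = 0, so r = 5 is a repeated root.
Hence y_h = (C1 + C2*t)*exp(5*t).
Try y_p = A*cos(4*t) + B*sin(4*t). Substituting and equating the coefficients of cos(4t) and sin(4t) gives A = 27/1681, B = -120/1681, so y_p = -120*sin(4*t)/1681 + 27*cos(4*t)/1681.

y = -120*sin(4*t)/1681 + 27*cos(4*t)/1681 + C1*exp(5*t) + C2*t*exp(5*t)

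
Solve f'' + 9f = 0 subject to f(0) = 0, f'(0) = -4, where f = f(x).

f = -4*sin(3*x)/3

Characteristic equation r² + 9 = 0 has discriminant (0)² - 4·(9) = -36 < 0, so r = ± 3i.
Hence f_h = C1*cos(3*x) + C2*sin(3*x).
Apply the initial conditions: f(0) = C1 = 0 and f'(0) = 3*C2 = -4. Solving gives C1 = 0, C2 = -4/3.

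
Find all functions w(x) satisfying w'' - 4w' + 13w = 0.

w = C1*cos(3*x)*exp(2*x) + C2*exp(2*x)*sin(3*x)

Characteristic equation r² - 4r + 13 = 0 has discriminant (-4)² - 4·(13) = -36 < 0, so r = 2 ± 3i.
Hence w_h = C1*cos(3*x)*exp(2*x) + C2*exp(2*x)*sin(3*x).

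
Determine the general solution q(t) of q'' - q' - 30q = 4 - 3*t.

q = -41/300 + t/10 + C1*exp(6*t) + C2*exp(-5*t)

Characteristic equation r² - r - 30 = 0 factors as (r - 6)(r + 5) = 0, so r = 6, -5.
Hence q_h = C1*exp(6*t) + C2*exp(-5*t).
For the particular solution try q_p = A0 + A1*t. Substituting and matching coefficients of each power of t gives A0 = -41/300, A1 = 1/10, so q_p = -41/300 + t/10.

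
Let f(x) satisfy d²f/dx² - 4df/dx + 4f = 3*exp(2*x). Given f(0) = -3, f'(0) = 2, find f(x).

f = -3*exp(2*x) + 8*x*exp(2*x) + 3*x**2*exp(2*x)/2

Characteristic equation r² - 4r + 4 = 0 has discriminant (-4)² - 4·(4) = 0, so r = 2 is a repeated root.
Hence f_h = (C1 + C2*x)*exp(2*x).
Since exp(2*x) solves the homogeneous equation (r = 2 is a root of multiplicity 2), multiply the trial by x^2. Try f_p = A*x^2*exp(2*x). Substituting into the equation and dividing by exp(2*x) gives A = 3/2, so f_p = 3*x^2*exp(2*x)/2.
General solution: f = C1*exp(2*x) + 3*x^2*exp(2*x)/2 + C2*x*exp(2*x).
Apply the initial conditions: f(0) = C1 = -3 and f'(0) = C2 + 2*C1 = 2. Solving gives C1 = -3, C2 = 8.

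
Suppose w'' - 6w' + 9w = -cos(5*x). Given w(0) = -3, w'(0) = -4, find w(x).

Characteristic equation r² - 6r + 9 = 0 has discriminant (-6)² - 4·(9) = 0, so r = 3 is a repeated root.
Hence w_h = (C1 + C2*x)*exp(3*x).
Try w_p = A*cos(5*x) + B*sin(5*x). Substituting and equating the coefficients of cos(5x) and sin(5x) gives A = 4/289, B = 15/578, so w_p = 4*cos(5*x)/289 + 15*sin(5*x)/578.
General solution: w = 4*cos(5*x)/289 + 15*sin(5*x)/578 + C1*exp(3*x) + C2*x*exp(3*x).
Apply the initial conditions: w(0) = 4/289 + C1 = -3 and w'(0) = 75/578 + C2 + 3*C1 = -4. Solving gives C1 = -871/289, C2 = 167/34.

w = -871*exp(3*x)/289 + 4*cos(5*x)/289 + 15*sin(5*x)/578 + 167*x*exp(3*x)/34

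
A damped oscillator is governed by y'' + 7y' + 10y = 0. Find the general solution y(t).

Characteristic equation r² + 7r + 10 = 0 factors as (r + 5)(r + 2) = 0, so r = -5, -2.
Hence y_h = C1*exp(-5*t) + C2*exp(-2*t).

y = C1*exp(-5*t) + C2*exp(-2*t)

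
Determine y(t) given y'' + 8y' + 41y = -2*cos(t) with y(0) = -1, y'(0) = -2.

y = -5*cos(t)/104 - sin(t)/104 - 603*exp(-4*t)*sin(5*t)/520 - 99*cos(5*t)*exp(-4*t)/104

Characteristic equation r² + 8r + 41 = 0 has discriminant (8)² - 4·(41) = -100 < 0, so r = -4 ± 5i.
Hence y_h = C1*cos(5*t)*exp(-4*t) + C2*exp(-4*t)*sin(5*t).
Try y_p = A*cos(t) + B*sin(t). Substituting and equating the coefficients of cos(t) and sin(t) gives A = -5/104, B = -1/104, so y_p = -5*cos(t)/104 - sin(t)/104.
General solution: y = -5*cos(t)/104 - sin(t)/104 + C1*cos(5*t)*exp(-4*t) + C2*exp(-4*t)*sin(5*t).
Apply the initial conditions: y(0) = -5/104 + C1 = -1 and y'(0) = -1/104 - 4*C1 + 5*C2 = -2. Solving gives C1 = -99/104, C2 = -603/520.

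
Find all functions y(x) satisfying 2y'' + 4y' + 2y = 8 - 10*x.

Divide through by 2: y'' + 2y' + y = 4 - 5*x.
Characteristic equation r² + 2r + 1 = 0 has discriminant (2)² - 4·(1) = 0, so r = -1 is a repeated root.
Hence y_h = (C1 + C2*x)*exp(-x).
For the particular solution try y_p = A0 + A1*x. Substituting and matching coefficients of each power of x gives A0 = 14, A1 = -5, so y_p = 14 - 5*x.

y = 14 - 5*x + C1*exp(-x) + C2*x*exp(-x)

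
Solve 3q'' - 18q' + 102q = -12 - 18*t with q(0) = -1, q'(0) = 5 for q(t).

Divide through by 3: q'' - 6q' + 34q = -4 - 6*t.
Characteristic equation r² - 6r + 34 = 0 has discriminant (-6)² - 4·(34) = -100 < 0, so r = 3 ± 5i.
Hence q_h = C1*cos(5*t)*exp(3*t) + C2*exp(3*t)*sin(5*t).
For the particular solution try q_p = A0 + A1*t. Substituting and matching coefficients of each power of t gives A0 = -43/289, A1 = -3/17, so q_p = -43/289 - 3*t/17.
General solution: q = -43/289 - 3*t/17 + C1*cos(5*t)*exp(3*t) + C2*exp(3*t)*sin(5*t).
Apply the initial conditions: q(0) = -43/289 + C1 = -1 and q'(0) = -3/17 + 3*C1 + 5*C2 = 5. Solving gives C1 = -246/289, C2 = 2234/1445.

q = -43/289 - 3*t/17 - 246*cos(5*t)*exp(3*t)/289 + 2234*exp(3*t)*sin(5*t)/1445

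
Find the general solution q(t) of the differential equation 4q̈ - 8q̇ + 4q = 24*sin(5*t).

Divide through by 4: q'' - 2q' + q = 6*sin(5*t).
Characteristic equation r² - 2r + 1 = 0 has discriminant (-2)² - 4·(1) = 0, so r = 1 is a repeated root.
Hence q_h = (C1 + C2*t)*exp(t).
Try q_p = A*cos(5*t) + B*sin(5*t). Substituting and equating the coefficients of cos(5t) and sin(5t) gives A = 15/169, B = -36/169, so q_p = -36*sin(5*t)/169 + 15*cos(5*t)/169.

q = -36*sin(5*t)/169 + 15*cos(5*t)/169 + C1*exp(t) + C2*t*exp(t)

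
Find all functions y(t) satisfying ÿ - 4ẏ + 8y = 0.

y = C1*cos(2*t)*exp(2*t) + C2*exp(2*t)*sin(2*t)

Characteristic equation r² - 4r + 8 = 0 has discriminant (-4)² - 4·(8) = -16 < 0, so r = 2 ± 2i.
Hence y_h = C1*cos(2*t)*exp(2*t) + C2*exp(2*t)*sin(2*t).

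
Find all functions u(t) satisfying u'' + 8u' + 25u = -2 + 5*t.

Characteristic equation r² + 8r + 25 = 0 has discriminant (8)² - 4·(25) = -36 < 0, so r = -4 ± 3i.
Hence u_h = C1*cos(3*t)*exp(-4*t) + C2*exp(-4*t)*sin(3*t).
For the particular solution try u_p = A0 + A1*t. Substituting and matching coefficients of each power of t gives A0 = -18/125, A1 = 1/5, so u_p = -18/125 + t/5.

u = -18/125 + t/5 + C1*cos(3*t)*exp(-4*t) + C2*exp(-4*t)*sin(3*t)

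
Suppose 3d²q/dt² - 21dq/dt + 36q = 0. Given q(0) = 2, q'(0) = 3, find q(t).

q = -3*exp(4*t) + 5*exp(3*t)

Divide through by 3: q'' - 7q' + 12q = 0.
Characteristic equation r² - 7r + 12 = 0 factors as (r - 3)(r - 4) = 0, so r = 3, 4.
Hence q_h = C1*exp(3*t) + C2*exp(4*t).
Apply the initial conditions: q(0) = C1 + C2 = 2 and q'(0) = 3*C1 + 4*C2 = 3. Solving gives C1 = 5, C2 = -3.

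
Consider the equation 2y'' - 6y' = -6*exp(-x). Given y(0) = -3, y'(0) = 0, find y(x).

Divide through by 2: y'' - 3y' = -3*exp(-x).
Characteristic equation r² - 3r = 0 factors as (r - 3)r = 0, so r = 3, 0.
Hence y_h = C1*exp(3*x) + C2.
Try y_p = A*exp(-x). Substituting into the equation and dividing by exp(-x) gives A = -3/4, so y_p = -3*exp(-x)/4.
General solution: y = C2 - 3*exp(-x)/4 + C1*exp(3*x).
Apply the initial conditions: y(0) = -3/4 + C1 + C2 = -3 and y'(0) = 3/4 + 3*C1 = 0. Solving gives C1 = -1/4, C2 = -2.

y = -2 - 3*exp(-x)/4 - exp(3*x)/4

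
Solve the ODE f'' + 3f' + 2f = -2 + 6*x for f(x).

f = -11/2 + 3*x + C1*exp(-2*x) + C2*exp(-x)

Characteristic equation r² + 3r + 2 = 0 factors as (r + 2)(r + 1) = 0, so r = -2, -1.
Hence f_h = C1*exp(-2*x) + C2*exp(-x).
For the particular solution try f_p = A0 + A1*x. Substituting and matching coefficients of each power of x gives A0 = -11/2, A1 = 3, so f_p = -11/2 + 3*x.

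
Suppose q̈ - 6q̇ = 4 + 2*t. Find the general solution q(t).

q = C2 - 13*t/18 - t**2/6 + C1*exp(6*t)

Characteristic equation r² - 6r = 0 factors as (r - 6)r = 0, so r = 6, 0.
Hence q_h = C1*exp(6*t) + C2.
Since 0 is a characteristic root (multiplicity 1), multiply the polynomial trial by t: try q_p = t*(A0 + A1*t). Substituting and matching coefficients of each power of t gives A0 = -13/18, A1 = -1/6, so q_p = -13*t/18 - t^2/6.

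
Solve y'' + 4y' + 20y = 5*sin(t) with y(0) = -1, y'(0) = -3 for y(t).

y = -20*cos(t)/377 + 95*sin(t)/377 - 485*exp(-2*t)*sin(4*t)/377 - 357*cos(4*t)*exp(-2*t)/377

Characteristic equation r² + 4r + 20 = 0 has discriminant (4)² - 4·(20) = -64 < 0, so r = -2 ± 4i.
Hence y_h = C1*cos(4*t)*exp(-2*t) + C2*exp(-2*t)*sin(4*t).
Try y_p = A*cos(t) + B*sin(t). Substituting and equating the coefficients of cos(t) and sin(t) gives A = -20/377, B = 95/377, so y_p = -20*cos(t)/377 + 95*sin(t)/377.
General solution: y = -20*cos(t)/377 + 95*sin(t)/377 + C1*cos(4*t)*exp(-2*t) + C2*exp(-2*t)*sin(4*t).
Apply the initial conditions: y(0) = -20/377 + C1 = -1 and y'(0) = 95/377 - 2*C1 + 4*C2 = -3. Solving gives C1 = -357/377, C2 = -485/377.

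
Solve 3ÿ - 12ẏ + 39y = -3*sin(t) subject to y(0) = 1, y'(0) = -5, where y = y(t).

Divide through by 3: y'' - 4y' + 13y = -sin(t).
Characteristic equation r² - 4r + 13 = 0 has discriminant (-4)² - 4·(13) = -36 < 0, so r = 2 ± 3i.
Hence y_h = C1*cos(3*t)*exp(2*t) + C2*exp(2*t)*sin(3*t).
Try y_p = A*cos(t) + B*sin(t). Substituting and equating the coefficients of cos(t) and sin(t) gives A = -1/40, B = -3/40, so y_p = -3*sin(t)/40 - cos(t)/40.
General solution: y = -3*sin(t)/40 - cos(t)/40 + C1*cos(3*t)*exp(2*t) + C2*exp(2*t)*sin(3*t).
Apply the initial conditions: y(0) = -1/40 + C1 = 1 and y'(0) = -3/40 + 2*C1 + 3*C2 = -5. Solving gives C1 = 41/40, C2 = -93/40.

y = -3*sin(t)/40 - cos(t)/40 - 93*exp(2*t)*sin(3*t)/40 + 41*cos(3*t)*exp(2*t)/40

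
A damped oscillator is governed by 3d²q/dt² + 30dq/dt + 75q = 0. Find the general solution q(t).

Divide through by 3: q'' + 10q' + 25q = 0.
Characteristic equation r² + 10r + 25 = 0 has discriminant (10)² - 4·(25) = 0, so r = -5 is a repeated root.
Hence q_h = (C1 + C2*t)*exp(-5*t).

q = C1*exp(-5*t) + C2*t*exp(-5*t)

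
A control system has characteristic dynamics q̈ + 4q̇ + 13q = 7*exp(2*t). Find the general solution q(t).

Characteristic equation r² + 4r + 13 = 0 has discriminant (4)² - 4·(13) = -36 < 0, so r = -2 ± 3i.
Hence q_h = C1*cos(3*t)*exp(-2*t) + C2*exp(-2*t)*sin(3*t).
Try q_p = A*exp(2*t). Substituting into the equation and dividing by exp(2*t) gives A = 7/25, so q_p = 7*exp(2*t)/25.

q = 7*exp(2*t)/25 + C1*cos(3*t)*exp(-2*t) + C2*exp(-2*t)*sin(3*t)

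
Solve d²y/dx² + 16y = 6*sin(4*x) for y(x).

Characteristic equation r² + 16 = 0 has discriminant (0)² - 4·(16) = -64 < 0, so r = ± 4i.
Hence y_h = C1*cos(4*x) + C2*sin(4*x).
Since ±4i are characteristic roots, multiply the trial by x. Try y_p = x*(A*cos(4*x) + B*sin(4*x)). Substituting and equating the coefficients of cos(4x) and sin(4x) gives A = -3/4, B = 0, so y_p = -3*x*cos(4*x)/4.

y = C1*cos(4*x) + C2*sin(4*x) - 3*x*cos(4*x)/4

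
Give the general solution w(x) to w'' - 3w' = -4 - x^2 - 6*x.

w = C2 + x**3/9 + 10*x**2/9 + 56*x/27 + C1*exp(3*x)

Characteristic equation r² - 3r = 0 factors as (r - 3)r = 0, so r = 3, 0.
Hence w_h = C1*exp(3*x) + C2.
Since 0 is a characteristic root (multiplicity 1), multiply the polynomial trial by x: try w_p = x*(A0 + A1*x + A2*x^2). Substituting and matching coefficients of each power of x gives A0 = 56/27, A1 = 10/9, A2 = 1/9, so w_p = x^3/9 + 10*x^2/9 + 56*x/27.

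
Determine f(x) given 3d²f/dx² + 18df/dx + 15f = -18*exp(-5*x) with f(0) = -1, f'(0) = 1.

f = -11*exp(-x)/8 + 3*exp(-5*x)/8 + 3*x*exp(-5*x)/2

Divide through by 3: f'' + 6f' + 5f = -6*exp(-5*x).
Characteristic equation r² + 6r + 5 = 0 factors as (r + 1)(r + 5) = 0, so r = -1, -5.
Hence f_h = C1*exp(-x) + C2*exp(-5*x).
Since exp(-5*x) solves the homogeneous equation (r = -5 is a root of multiplicity 1), multiply the trial by x. Try f_p = A*x*exp(-5*x). Substituting into the equation and dividing by exp(-5*x) gives A = 3/2, so f_p = 3*x*exp(-5*x)/2.
General solution: f = C1*exp(-x) + C2*exp(-5*x) + 3*x*exp(-5*x)/2.
Apply the initial conditions: f(0) = C1 + C2 = -1 and f'(0) = 3/2 - C1 - 5*C2 = 1. Solving gives C1 = -11/8, C2 = 3/8.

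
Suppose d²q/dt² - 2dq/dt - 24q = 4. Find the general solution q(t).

q = -1/6 + C1*exp(6*t) + C2*exp(-4*t)

Characteristic equation r² - 2r - 24 = 0 factors as (r - 6)(r + 4) = 0, so r = 6, -4.
Hence q_h = C1*exp(6*t) + C2*exp(-4*t).
For the particular solution try q_p = A0. Substituting and matching coefficients of each power of t gives A0 = -1/6, so q_p = -1/6.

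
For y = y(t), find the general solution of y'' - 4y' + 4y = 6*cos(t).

Characteristic equation r² - 4r + 4 = 0 has discriminant (-4)² - 4·(4) = 0, so r = 2 is a repeated root.
Hence y_h = (C1 + C2*t)*exp(2*t).
Try y_p = A*cos(t) + B*sin(t). Substituting and equating the coefficients of cos(t) and sin(t) gives A = 18/25, B = -24/25, so y_p = -24*sin(t)/25 + 18*cos(t)/25.

y = -24*sin(t)/25 + 18*cos(t)/25 + C1*exp(2*t) + C2*t*exp(2*t)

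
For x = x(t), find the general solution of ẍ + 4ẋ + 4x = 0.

x = C1*exp(-2*t) + C2*t*exp(-2*t)

Characteristic equation r² + 4r + 4 = 0 has discriminant (4)² - 4·(4) = 0, so r = -2 is a repeated root.
Hence x_h = (C1 + C2*t)*exp(-2*t).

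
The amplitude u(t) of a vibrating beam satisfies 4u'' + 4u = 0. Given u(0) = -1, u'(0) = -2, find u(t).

Divide through by 4: u'' + u = 0.
Characteristic equation r² + 1 = 0 has discriminant (0)² - 4·(1) = -4 < 0, so r = ± i.
Hence u_h = C1*cos(t) + C2*sin(t).
Apply the initial conditions: u(0) = C1 = -1 and u'(0) = C2 = -2. Solving gives C1 = -1, C2 = -2.

u = -cos(t) - 2*sin(t)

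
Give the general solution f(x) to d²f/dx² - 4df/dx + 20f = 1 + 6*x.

f = 11/100 + 3*x/10 + C1*cos(4*x)*exp(2*x) + C2*exp(2*x)*sin(4*x)

Characteristic equation r² - 4r + 20 = 0 has discriminant (-4)² - 4·(20) = -64 < 0, so r = 2 ± 4i.
Hence f_h = C1*cos(4*x)*exp(2*x) + C2*exp(2*x)*sin(4*x).
For the particular solution try f_p = A0 + A1*x. Substituting and matching coefficients of each power of x gives A0 = 11/100, A1 = 3/10, so f_p = 11/100 + 3*x/10.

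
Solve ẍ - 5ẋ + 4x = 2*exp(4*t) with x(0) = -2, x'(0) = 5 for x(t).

Characteristic equation r² - 5r + 4 = 0 factors as (r - 4)(r - 1) = 0, so r = 4, 1.
Hence x_h = C1*exp(4*t) + C2*exp(t).
Since exp(4*t) solves the homogeneous equation (r = 4 is a root of multiplicity 1), multiply the trial by t. Try x_p = A*t*exp(4*t). Substituting into the equation and dividing by exp(4*t) gives A = 2/3, so x_p = 2*t*exp(4*t)/3.
General solution: x = C1*exp(4*t) + C2*exp(t) + 2*t*exp(4*t)/3.
Apply the initial conditions: x(0) = C1 + C2 = -2 and x'(0) = 2/3 + C2 + 4*C1 = 5. Solving gives C1 = 19/9, C2 = -37/9.

x = -37*exp(t)/9 + 19*exp(4*t)/9 + 2*t*exp(4*t)/3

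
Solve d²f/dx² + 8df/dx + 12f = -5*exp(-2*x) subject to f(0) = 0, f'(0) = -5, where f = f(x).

Characteristic equation r² + 8r + 12 = 0 factors as (r + 2)(r + 6) = 0, so r = -2, -6.
Hence f_h = C1*exp(-2*x) + C2*exp(-6*x).
Since exp(-2*x) solves the homogeneous equation (r = -2 is a root of multiplicity 1), multiply the trial by x. Try f_p = A*x*exp(-2*x). Substituting into the equation and dividing by exp(-2*x) gives A = -5/4, so f_p = -5*x*exp(-2*x)/4.
General solution: f = C1*exp(-2*x) + C2*exp(-6*x) - 5*x*exp(-2*x)/4.
Apply the initial conditions: f(0) = C1 + C2 = 0 and f'(0) = -5/4 - 6*C2 - 2*C1 = -5. Solving gives C1 = -15/16, C2 = 15/16.

f = -15*exp(-2*x)/16 + 15*exp(-6*x)/16 - 5*x*exp(-2*x)/4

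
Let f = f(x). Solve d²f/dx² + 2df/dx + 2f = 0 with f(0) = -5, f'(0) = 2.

f = -5*cos(x)*exp(-x) - 3*exp(-x)*sin(x)

Characteristic equation r² + 2r + 2 = 0 has discriminant (2)² - 4·(2) = -4 < 0, so r = -1 ± i.
Hence f_h = C1*cos(x)*exp(-x) + C2*exp(-x)*sin(x).
Apply the initial conditions: f(0) = C1 = -5 and f'(0) = C2 - C1 = 2. Solving gives C1 = -5, C2 = -3.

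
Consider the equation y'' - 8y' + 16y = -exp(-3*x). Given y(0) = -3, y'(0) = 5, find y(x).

y = -146*exp(4*x)/49 - exp(-3*x)/49 + 118*x*exp(4*x)/7

Characteristic equation r² - 8r + 16 = 0 has discriminant (-8)² - 4·(16) = 0, so r = 4 is a repeated root.
Hence y_h = (C1 + C2*x)*exp(4*x).
Try y_p = A*exp(-3*x). Substituting into the equation and dividing by exp(-3*x) gives A = -1/49, so y_p = -exp(-3*x)/49.
General solution: y = -exp(-3*x)/49 + C1*exp(4*x) + C2*x*exp(4*x).
Apply the initial conditions: y(0) = -1/49 + C1 = -3 and y'(0) = 3/49 + C2 + 4*C1 = 5. Solving gives C1 = -146/49, C2 = 118/7.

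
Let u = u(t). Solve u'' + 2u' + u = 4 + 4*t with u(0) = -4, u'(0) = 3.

Characteristic equation r² + 2r + 1 = 0 has discriminant (2)² - 4·(1) = 0, so r = -1 is a repeated root.
Hence u_h = (C1 + C2*t)*exp(-t).
For the particular solution try u_p = A0 + A1*t. Substituting and matching coefficients of each power of t gives A0 = -4, A1 = 4, so u_p = -4 + 4*t.
General solution: u = -4 + 4*t + C1*exp(-t) + C2*t*exp(-t).
Apply the initial conditions: u(0) = -4 + C1 = -4 and u'(0) = 4 + C2 - C1 = 3. Solving gives C1 = 0, C2 = -1.

u = -4 + 4*t - t*exp(-t)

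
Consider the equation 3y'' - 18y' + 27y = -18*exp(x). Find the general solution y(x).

y = -3*exp(x)/2 + C1*exp(3*x) + C2*x*exp(3*x)

Divide through by 3: y'' - 6y' + 9y = -6*exp(x).
Characteristic equation r² - 6r + 9 = 0 has discriminant (-6)² - 4·(9) = 0, so r = 3 is a repeated root.
Hence y_h = (C1 + C2*x)*exp(3*x).
Try y_p = A*exp(x). Substituting into the equation and dividing by exp(x) gives A = -3/2, so y_p = -3*exp(x)/2.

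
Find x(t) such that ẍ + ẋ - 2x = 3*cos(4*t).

x = -27*cos(4*t)/170 + 3*sin(4*t)/85 + C1*exp(t) + C2*exp(-2*t)

Characteristic equation r² + r - 2 = 0 factors as (r - 1)(r + 2) = 0, so r = 1, -2.
Hence x_h = C1*exp(t) + C2*exp(-2*t).
Try x_p = A*cos(4*t) + B*sin(4*t). Substituting and equating the coefficients of cos(4t) and sin(4t) gives A = -27/170, B = 3/85, so x_p = -27*cos(4*t)/170 + 3*sin(4*t)/85.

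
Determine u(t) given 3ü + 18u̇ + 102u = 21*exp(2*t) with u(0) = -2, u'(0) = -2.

Divide through by 3: u'' + 6u' + 34u = 7*exp(2*t).
Characteristic equation r² + 6r + 34 = 0 has discriminant (6)² - 4·(34) = -100 < 0, so r = -3 ± 5i.
Hence u_h = C1*cos(5*t)*exp(-3*t) + C2*exp(-3*t)*sin(5*t).
Try u_p = A*exp(2*t). Substituting into the equation and dividing by exp(2*t) gives A = 7/50, so u_p = 7*exp(2*t)/50.
General solution: u = 7*exp(2*t)/50 + C1*cos(5*t)*exp(-3*t) + C2*exp(-3*t)*sin(5*t).
Apply the initial conditions: u(0) = 7/50 + C1 = -2 and u'(0) = 7/25 - 3*C1 + 5*C2 = -2. Solving gives C1 = -107/50, C2 = -87/50.

u = 7*exp(2*t)/50 - 107*cos(5*t)*exp(-3*t)/50 - 87*exp(-3*t)*sin(5*t)/50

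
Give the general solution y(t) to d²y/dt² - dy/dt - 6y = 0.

y = C1*exp(-2*t) + C2*exp(3*t)

Characteristic equation r² - r - 6 = 0 factors as (r + 2)(r - 3) = 0, so r = -2, 3.
Hence y_h = C1*exp(-2*t) + C2*exp(3*t).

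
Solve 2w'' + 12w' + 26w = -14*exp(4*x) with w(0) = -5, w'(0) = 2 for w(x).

Divide through by 2: w'' + 6w' + 13w = -7*exp(4*x).
Characteristic equation r² + 6r + 13 = 0 has discriminant (6)² - 4·(13) = -16 < 0, so r = -3 ± 2i.
Hence w_h = C1*cos(2*x)*exp(-3*x) + C2*exp(-3*x)*sin(2*x).
Try w_p = A*exp(4*x). Substituting into the equation and dividing by exp(4*x) gives A = -7/53, so w_p = -7*exp(4*x)/53.
General solution: w = -7*exp(4*x)/53 + C1*cos(2*x)*exp(-3*x) + C2*exp(-3*x)*sin(2*x).
Apply the initial conditions: w(0) = -7/53 + C1 = -5 and w'(0) = -28/53 - 3*C1 + 2*C2 = 2. Solving gives C1 = -258/53, C2 = -320/53.

w = -7*exp(4*x)/53 - 320*exp(-3*x)*sin(2*x)/53 - 258*cos(2*x)*exp(-3*x)/53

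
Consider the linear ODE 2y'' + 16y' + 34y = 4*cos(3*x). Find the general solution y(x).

y = cos(3*x)/40 + 3*sin(3*x)/40 + C1*cos(x)*exp(-4*x) + C2*exp(-4*x)*sin(x)

Divide through by 2: y'' + 8y' + 17y = 2*cos(3*x).
Characteristic equation r² + 8r + 17 = 0 has discriminant (8)² - 4·(17) = -4 < 0, so r = -4 ± i.
Hence y_h = C1*cos(x)*exp(-4*x) + C2*exp(-4*x)*sin(x).
Try y_p = A*cos(3*x) + B*sin(3*x). Substituting and equating the coefficients of cos(3x) and sin(3x) gives A = 1/40, B = 3/40, so y_p = cos(3*x)/40 + 3*sin(3*x)/40.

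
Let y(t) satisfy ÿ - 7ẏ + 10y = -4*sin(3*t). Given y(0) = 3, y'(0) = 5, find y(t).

Characteristic equation r² - 7r + 10 = 0 factors as (r - 2)(r - 5) = 0, so r = 2, 5.
Hence y_h = C1*exp(2*t) + C2*exp(5*t).
Try y_p = A*cos(3*t) + B*sin(3*t). Substituting and equating the coefficients of cos(3t) and sin(3t) gives A = -42/221, B = -2/221, so y_p = -42*cos(3*t)/221 - 2*sin(3*t)/221.
General solution: y = -42*cos(3*t)/221 - 2*sin(3*t)/221 + C1*exp(2*t) + C2*exp(5*t).
Apply the initial conditions: y(0) = -42/221 + C1 + C2 = 3 and y'(0) = -6/221 + 2*C1 + 5*C2 = 5. Solving gives C1 = 142/39, C2 = -23/51.

y = -42*cos(3*t)/221 - 23*exp(5*t)/51 - 2*sin(3*t)/221 + 142*exp(2*t)/39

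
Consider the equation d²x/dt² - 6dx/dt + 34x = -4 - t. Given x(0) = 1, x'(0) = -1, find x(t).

Characteristic equation r² - 6r + 34 = 0 has discriminant (-6)² - 4·(34) = -100 < 0, so r = 3 ± 5i.
Hence x_h = C1*cos(5*t)*exp(3*t) + C2*exp(3*t)*sin(5*t).
For the particular solution try x_p = A0 + A1*t. Substituting and matching coefficients of each power of t gives A0 = -71/578, A1 = -1/34, so x_p = -71/578 - t/34.
General solution: x = -71/578 - t/34 + C1*cos(5*t)*exp(3*t) + C2*exp(3*t)*sin(5*t).
Apply the initial conditions: x(0) = -71/578 + C1 = 1 and x'(0) = -1/34 + 3*C1 + 5*C2 = -1. Solving gives C1 = 649/578, C2 = -1254/1445.

x = -71/578 - t/34 - 1254*exp(3*t)*sin(5*t)/1445 + 649*cos(5*t)*exp(3*t)/578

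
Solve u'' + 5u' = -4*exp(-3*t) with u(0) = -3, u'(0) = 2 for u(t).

u = -43/15 - 4*exp(-5*t)/5 + 2*exp(-3*t)/3

Characteristic equation r² + 5r = 0 factors as (r + 5)r = 0, so r = -5, 0.
Hence u_h = C1*exp(-5*t) + C2.
Try u_p = A*exp(-3*t). Substituting into the equation and dividing by exp(-3*t) gives A = 2/3, so u_p = 2*exp(-3*t)/3.
General solution: u = C2 + 2*exp(-3*t)/3 + C1*exp(-5*t).
Apply the initial conditions: u(0) = 2/3 + C1 + C2 = -3 and u'(0) = -2 - 5*C1 = 2. Solving gives C1 = -4/5, C2 = -43/15.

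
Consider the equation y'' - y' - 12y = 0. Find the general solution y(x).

Characteristic equation r² - r - 12 = 0 factors as (r - 4)(r + 3) = 0, so r = 4, -3.
Hence y_h = C1*exp(4*x) + C2*exp(-3*x).

y = C1*exp(4*x) + C2*exp(-3*x)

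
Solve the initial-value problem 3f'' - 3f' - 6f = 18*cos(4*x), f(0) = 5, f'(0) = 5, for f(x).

Divide through by 3: f'' - f' - 2f = 6*cos(4*x).
Characteristic equation r² - r - 2 = 0 factors as (r + 1)(r - 2) = 0, so r = -1, 2.
Hence f_h = C1*exp(-x) + C2*exp(2*x).
Try f_p = A*cos(4*x) + B*sin(4*x). Substituting and equating the coefficients of cos(4x) and sin(4x) gives A = -27/85, B = -6/85, so f_p = -27*cos(4*x)/85 - 6*sin(4*x)/85.
General solution: f = -27*cos(4*x)/85 - 6*sin(4*x)/85 + C1*exp(-x) + C2*exp(2*x).
Apply the initial conditions: f(0) = -27/85 + C1 + C2 = 5 and f'(0) = -24/85 - C1 + 2*C2 = 5. Solving gives C1 = 91/51, C2 = 53/15.

f = -27*cos(4*x)/85 - 6*sin(4*x)/85 + 53*exp(2*x)/15 + 91*exp(-x)/51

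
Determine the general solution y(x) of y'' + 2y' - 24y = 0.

Characteristic equation r² + 2r - 24 = 0 factors as (r - 4)(r + 6) = 0, so r = 4, -6.
Hence y_h = C1*exp(4*x) + C2*exp(-6*x).

y = C1*exp(4*x) + C2*exp(-6*x)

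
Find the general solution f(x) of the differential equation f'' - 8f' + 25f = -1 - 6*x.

f = -73/625 - 6*x/25 + C1*cos(3*x)*exp(4*x) + C2*exp(4*x)*sin(3*x)

Characteristic equation r² - 8r + 25 = 0 has discriminant (-8)² - 4·(25) = -36 < 0, so r = 4 ± 3i.
Hence f_h = C1*cos(3*x)*exp(4*x) + C2*exp(4*x)*sin(3*x).
For the particular solution try f_p = A0 + A1*x. Substituting and matching coefficients of each power of x gives A0 = -73/625, A1 = -6/25, so f_p = -73/625 - 6*x/25.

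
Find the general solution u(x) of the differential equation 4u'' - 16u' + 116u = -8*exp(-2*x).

Divide through by 4: u'' - 4u' + 29u = -2*exp(-2*x).
Characteristic equation r² - 4r + 29 = 0 has discriminant (-4)² - 4·(29) = -100 < 0, so r = 2 ± 5i.
Hence u_h = C1*cos(5*x)*exp(2*x) + C2*exp(2*x)*sin(5*x).
Try u_p = A*exp(-2*x). Substituting into the equation and dividing by exp(-2*x) gives A = -2/41, so u_p = -2*exp(-2*x)/41.

u = -2*exp(-2*x)/41 + C1*cos(5*x)*exp(2*x) + C2*exp(2*x)*sin(5*x)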